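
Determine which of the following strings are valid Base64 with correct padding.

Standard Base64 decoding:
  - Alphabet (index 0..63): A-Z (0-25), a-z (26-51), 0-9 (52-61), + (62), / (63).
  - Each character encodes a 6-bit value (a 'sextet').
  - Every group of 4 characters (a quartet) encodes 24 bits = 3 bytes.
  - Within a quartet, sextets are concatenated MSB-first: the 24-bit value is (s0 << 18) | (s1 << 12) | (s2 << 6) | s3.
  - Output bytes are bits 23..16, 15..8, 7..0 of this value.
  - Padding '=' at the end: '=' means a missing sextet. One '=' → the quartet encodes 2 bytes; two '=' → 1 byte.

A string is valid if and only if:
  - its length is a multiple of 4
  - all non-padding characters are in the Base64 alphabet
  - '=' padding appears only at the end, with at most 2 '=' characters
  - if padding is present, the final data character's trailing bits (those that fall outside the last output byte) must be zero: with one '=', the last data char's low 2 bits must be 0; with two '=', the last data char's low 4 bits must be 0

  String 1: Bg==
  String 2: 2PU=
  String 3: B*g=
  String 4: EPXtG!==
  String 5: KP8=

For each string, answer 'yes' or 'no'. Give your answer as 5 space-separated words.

String 1: 'Bg==' → valid
String 2: '2PU=' → valid
String 3: 'B*g=' → invalid (bad char(s): ['*'])
String 4: 'EPXtG!==' → invalid (bad char(s): ['!'])
String 5: 'KP8=' → valid

Answer: yes yes no no yes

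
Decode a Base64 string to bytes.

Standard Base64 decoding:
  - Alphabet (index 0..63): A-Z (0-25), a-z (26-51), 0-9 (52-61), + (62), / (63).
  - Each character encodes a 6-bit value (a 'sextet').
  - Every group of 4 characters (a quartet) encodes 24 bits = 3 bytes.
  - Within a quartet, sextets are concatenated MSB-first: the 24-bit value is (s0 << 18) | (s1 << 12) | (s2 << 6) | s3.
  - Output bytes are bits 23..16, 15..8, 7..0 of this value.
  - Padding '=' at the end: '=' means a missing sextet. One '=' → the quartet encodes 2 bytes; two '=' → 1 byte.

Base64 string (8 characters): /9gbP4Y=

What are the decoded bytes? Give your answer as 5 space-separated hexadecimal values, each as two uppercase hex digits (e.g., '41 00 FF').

Answer: FF D8 1B 3F 86

Derivation:
After char 0 ('/'=63): chars_in_quartet=1 acc=0x3F bytes_emitted=0
After char 1 ('9'=61): chars_in_quartet=2 acc=0xFFD bytes_emitted=0
After char 2 ('g'=32): chars_in_quartet=3 acc=0x3FF60 bytes_emitted=0
After char 3 ('b'=27): chars_in_quartet=4 acc=0xFFD81B -> emit FF D8 1B, reset; bytes_emitted=3
After char 4 ('P'=15): chars_in_quartet=1 acc=0xF bytes_emitted=3
After char 5 ('4'=56): chars_in_quartet=2 acc=0x3F8 bytes_emitted=3
After char 6 ('Y'=24): chars_in_quartet=3 acc=0xFE18 bytes_emitted=3
Padding '=': partial quartet acc=0xFE18 -> emit 3F 86; bytes_emitted=5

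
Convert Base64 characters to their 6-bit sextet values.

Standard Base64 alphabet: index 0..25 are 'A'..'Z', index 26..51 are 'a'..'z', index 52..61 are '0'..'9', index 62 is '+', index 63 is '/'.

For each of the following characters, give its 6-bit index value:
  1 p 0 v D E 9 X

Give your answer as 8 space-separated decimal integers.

Answer: 53 41 52 47 3 4 61 23

Derivation:
'1': 0..9 range, 52 + ord('1') − ord('0') = 53
'p': a..z range, 26 + ord('p') − ord('a') = 41
'0': 0..9 range, 52 + ord('0') − ord('0') = 52
'v': a..z range, 26 + ord('v') − ord('a') = 47
'D': A..Z range, ord('D') − ord('A') = 3
'E': A..Z range, ord('E') − ord('A') = 4
'9': 0..9 range, 52 + ord('9') − ord('0') = 61
'X': A..Z range, ord('X') − ord('A') = 23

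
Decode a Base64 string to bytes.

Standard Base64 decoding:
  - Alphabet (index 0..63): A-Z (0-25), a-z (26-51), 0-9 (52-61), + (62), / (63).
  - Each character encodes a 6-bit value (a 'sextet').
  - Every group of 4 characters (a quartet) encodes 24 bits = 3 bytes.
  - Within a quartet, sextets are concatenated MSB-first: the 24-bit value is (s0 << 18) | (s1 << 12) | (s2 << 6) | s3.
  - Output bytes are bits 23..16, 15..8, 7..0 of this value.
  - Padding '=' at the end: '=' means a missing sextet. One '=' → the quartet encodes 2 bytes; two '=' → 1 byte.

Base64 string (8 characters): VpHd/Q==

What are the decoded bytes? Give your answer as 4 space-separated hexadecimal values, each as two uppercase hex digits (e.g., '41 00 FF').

After char 0 ('V'=21): chars_in_quartet=1 acc=0x15 bytes_emitted=0
After char 1 ('p'=41): chars_in_quartet=2 acc=0x569 bytes_emitted=0
After char 2 ('H'=7): chars_in_quartet=3 acc=0x15A47 bytes_emitted=0
After char 3 ('d'=29): chars_in_quartet=4 acc=0x5691DD -> emit 56 91 DD, reset; bytes_emitted=3
After char 4 ('/'=63): chars_in_quartet=1 acc=0x3F bytes_emitted=3
After char 5 ('Q'=16): chars_in_quartet=2 acc=0xFD0 bytes_emitted=3
Padding '==': partial quartet acc=0xFD0 -> emit FD; bytes_emitted=4

Answer: 56 91 DD FD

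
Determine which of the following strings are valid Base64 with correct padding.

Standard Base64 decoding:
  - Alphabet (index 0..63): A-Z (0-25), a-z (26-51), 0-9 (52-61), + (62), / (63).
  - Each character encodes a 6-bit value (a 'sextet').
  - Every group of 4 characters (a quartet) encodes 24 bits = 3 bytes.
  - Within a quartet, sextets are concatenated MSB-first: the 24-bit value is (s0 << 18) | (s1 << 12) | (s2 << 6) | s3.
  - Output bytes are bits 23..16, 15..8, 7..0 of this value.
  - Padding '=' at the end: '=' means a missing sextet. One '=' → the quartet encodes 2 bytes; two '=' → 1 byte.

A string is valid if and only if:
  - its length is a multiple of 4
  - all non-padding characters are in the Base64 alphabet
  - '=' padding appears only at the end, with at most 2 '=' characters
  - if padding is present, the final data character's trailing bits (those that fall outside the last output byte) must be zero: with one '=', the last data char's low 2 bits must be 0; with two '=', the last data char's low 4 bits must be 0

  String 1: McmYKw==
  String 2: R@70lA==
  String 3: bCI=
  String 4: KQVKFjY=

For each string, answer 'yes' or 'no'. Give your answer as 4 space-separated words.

Answer: yes no yes yes

Derivation:
String 1: 'McmYKw==' → valid
String 2: 'R@70lA==' → invalid (bad char(s): ['@'])
String 3: 'bCI=' → valid
String 4: 'KQVKFjY=' → valid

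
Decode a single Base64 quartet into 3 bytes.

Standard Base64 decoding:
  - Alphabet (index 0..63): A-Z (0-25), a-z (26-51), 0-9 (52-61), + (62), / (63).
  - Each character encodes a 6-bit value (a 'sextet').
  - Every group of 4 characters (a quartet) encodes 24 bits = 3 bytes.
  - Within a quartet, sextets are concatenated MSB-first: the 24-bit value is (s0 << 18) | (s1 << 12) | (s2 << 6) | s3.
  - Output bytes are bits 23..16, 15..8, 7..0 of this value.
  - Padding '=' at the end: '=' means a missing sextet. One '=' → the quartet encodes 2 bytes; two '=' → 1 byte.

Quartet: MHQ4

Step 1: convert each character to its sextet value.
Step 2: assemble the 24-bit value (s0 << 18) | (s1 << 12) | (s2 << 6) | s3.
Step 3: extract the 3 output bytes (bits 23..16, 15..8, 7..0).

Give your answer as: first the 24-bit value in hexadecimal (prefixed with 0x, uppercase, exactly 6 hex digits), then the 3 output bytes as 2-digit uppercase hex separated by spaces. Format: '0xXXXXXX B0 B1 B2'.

Answer: 0x307438 30 74 38

Derivation:
Sextets: M=12, H=7, Q=16, 4=56
24-bit: (12<<18) | (7<<12) | (16<<6) | 56
      = 0x300000 | 0x007000 | 0x000400 | 0x000038
      = 0x307438
Bytes: (v>>16)&0xFF=30, (v>>8)&0xFF=74, v&0xFF=38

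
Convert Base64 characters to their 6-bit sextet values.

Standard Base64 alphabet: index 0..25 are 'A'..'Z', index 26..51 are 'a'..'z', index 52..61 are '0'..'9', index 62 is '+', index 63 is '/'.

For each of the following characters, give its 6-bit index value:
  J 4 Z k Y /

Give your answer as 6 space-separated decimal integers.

Answer: 9 56 25 36 24 63

Derivation:
'J': A..Z range, ord('J') − ord('A') = 9
'4': 0..9 range, 52 + ord('4') − ord('0') = 56
'Z': A..Z range, ord('Z') − ord('A') = 25
'k': a..z range, 26 + ord('k') − ord('a') = 36
'Y': A..Z range, ord('Y') − ord('A') = 24
'/': index 63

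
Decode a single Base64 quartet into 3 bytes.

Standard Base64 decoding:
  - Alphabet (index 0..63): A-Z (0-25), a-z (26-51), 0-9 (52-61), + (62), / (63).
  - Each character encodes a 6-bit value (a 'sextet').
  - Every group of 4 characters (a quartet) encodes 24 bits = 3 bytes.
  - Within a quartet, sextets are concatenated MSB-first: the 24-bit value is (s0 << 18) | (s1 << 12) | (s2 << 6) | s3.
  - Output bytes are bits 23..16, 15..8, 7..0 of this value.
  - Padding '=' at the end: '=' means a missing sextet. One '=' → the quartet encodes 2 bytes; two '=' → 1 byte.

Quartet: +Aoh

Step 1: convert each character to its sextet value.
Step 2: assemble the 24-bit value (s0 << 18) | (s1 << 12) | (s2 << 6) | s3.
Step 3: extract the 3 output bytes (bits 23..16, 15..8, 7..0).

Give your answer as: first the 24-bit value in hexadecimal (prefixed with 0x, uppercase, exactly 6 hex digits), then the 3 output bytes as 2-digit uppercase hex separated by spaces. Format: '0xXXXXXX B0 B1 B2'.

Answer: 0xF80A21 F8 0A 21

Derivation:
Sextets: +=62, A=0, o=40, h=33
24-bit: (62<<18) | (0<<12) | (40<<6) | 33
      = 0xF80000 | 0x000000 | 0x000A00 | 0x000021
      = 0xF80A21
Bytes: (v>>16)&0xFF=F8, (v>>8)&0xFF=0A, v&0xFF=21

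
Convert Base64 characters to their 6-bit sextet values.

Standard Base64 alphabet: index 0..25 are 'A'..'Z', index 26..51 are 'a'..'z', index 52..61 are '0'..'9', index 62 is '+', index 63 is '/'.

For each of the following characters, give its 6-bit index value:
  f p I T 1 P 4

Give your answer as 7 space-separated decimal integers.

Answer: 31 41 8 19 53 15 56

Derivation:
'f': a..z range, 26 + ord('f') − ord('a') = 31
'p': a..z range, 26 + ord('p') − ord('a') = 41
'I': A..Z range, ord('I') − ord('A') = 8
'T': A..Z range, ord('T') − ord('A') = 19
'1': 0..9 range, 52 + ord('1') − ord('0') = 53
'P': A..Z range, ord('P') − ord('A') = 15
'4': 0..9 range, 52 + ord('4') − ord('0') = 56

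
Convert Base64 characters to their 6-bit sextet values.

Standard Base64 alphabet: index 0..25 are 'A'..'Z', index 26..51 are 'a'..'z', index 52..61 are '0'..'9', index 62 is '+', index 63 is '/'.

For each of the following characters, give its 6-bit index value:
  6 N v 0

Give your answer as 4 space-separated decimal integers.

'6': 0..9 range, 52 + ord('6') − ord('0') = 58
'N': A..Z range, ord('N') − ord('A') = 13
'v': a..z range, 26 + ord('v') − ord('a') = 47
'0': 0..9 range, 52 + ord('0') − ord('0') = 52

Answer: 58 13 47 52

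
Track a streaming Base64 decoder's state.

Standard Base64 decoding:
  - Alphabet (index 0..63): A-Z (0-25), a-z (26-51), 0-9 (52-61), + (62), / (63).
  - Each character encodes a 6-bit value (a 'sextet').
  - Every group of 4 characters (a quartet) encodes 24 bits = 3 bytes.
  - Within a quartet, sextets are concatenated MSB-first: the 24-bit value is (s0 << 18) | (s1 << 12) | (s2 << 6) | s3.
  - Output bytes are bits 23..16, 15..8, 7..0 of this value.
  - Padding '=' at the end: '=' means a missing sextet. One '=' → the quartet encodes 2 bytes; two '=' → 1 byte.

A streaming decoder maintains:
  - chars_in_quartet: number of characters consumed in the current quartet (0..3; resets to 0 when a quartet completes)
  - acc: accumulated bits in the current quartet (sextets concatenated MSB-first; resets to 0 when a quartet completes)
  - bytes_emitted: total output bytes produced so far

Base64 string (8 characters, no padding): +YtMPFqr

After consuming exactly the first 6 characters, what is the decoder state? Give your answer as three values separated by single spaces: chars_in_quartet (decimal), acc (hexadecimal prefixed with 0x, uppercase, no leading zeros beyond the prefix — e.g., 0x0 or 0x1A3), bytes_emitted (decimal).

Answer: 2 0x3C5 3

Derivation:
After char 0 ('+'=62): chars_in_quartet=1 acc=0x3E bytes_emitted=0
After char 1 ('Y'=24): chars_in_quartet=2 acc=0xF98 bytes_emitted=0
After char 2 ('t'=45): chars_in_quartet=3 acc=0x3E62D bytes_emitted=0
After char 3 ('M'=12): chars_in_quartet=4 acc=0xF98B4C -> emit F9 8B 4C, reset; bytes_emitted=3
After char 4 ('P'=15): chars_in_quartet=1 acc=0xF bytes_emitted=3
After char 5 ('F'=5): chars_in_quartet=2 acc=0x3C5 bytes_emitted=3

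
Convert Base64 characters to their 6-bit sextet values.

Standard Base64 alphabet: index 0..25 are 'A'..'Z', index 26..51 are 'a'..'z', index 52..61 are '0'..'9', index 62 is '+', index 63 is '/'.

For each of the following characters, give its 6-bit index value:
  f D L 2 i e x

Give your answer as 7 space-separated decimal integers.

'f': a..z range, 26 + ord('f') − ord('a') = 31
'D': A..Z range, ord('D') − ord('A') = 3
'L': A..Z range, ord('L') − ord('A') = 11
'2': 0..9 range, 52 + ord('2') − ord('0') = 54
'i': a..z range, 26 + ord('i') − ord('a') = 34
'e': a..z range, 26 + ord('e') − ord('a') = 30
'x': a..z range, 26 + ord('x') − ord('a') = 49

Answer: 31 3 11 54 34 30 49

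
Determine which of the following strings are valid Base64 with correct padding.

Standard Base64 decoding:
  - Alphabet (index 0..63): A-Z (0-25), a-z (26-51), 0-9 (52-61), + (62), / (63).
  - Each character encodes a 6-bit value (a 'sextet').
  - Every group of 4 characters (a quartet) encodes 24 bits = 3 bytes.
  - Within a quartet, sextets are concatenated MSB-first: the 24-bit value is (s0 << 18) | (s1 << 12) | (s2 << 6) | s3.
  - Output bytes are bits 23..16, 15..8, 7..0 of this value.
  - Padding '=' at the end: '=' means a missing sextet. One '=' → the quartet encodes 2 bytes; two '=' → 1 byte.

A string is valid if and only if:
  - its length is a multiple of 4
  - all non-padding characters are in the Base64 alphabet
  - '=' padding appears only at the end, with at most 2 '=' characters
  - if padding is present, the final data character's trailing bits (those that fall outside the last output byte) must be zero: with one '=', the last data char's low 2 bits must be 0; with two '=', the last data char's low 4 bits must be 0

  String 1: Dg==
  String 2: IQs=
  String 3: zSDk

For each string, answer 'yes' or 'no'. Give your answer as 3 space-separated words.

String 1: 'Dg==' → valid
String 2: 'IQs=' → valid
String 3: 'zSDk' → valid

Answer: yes yes yes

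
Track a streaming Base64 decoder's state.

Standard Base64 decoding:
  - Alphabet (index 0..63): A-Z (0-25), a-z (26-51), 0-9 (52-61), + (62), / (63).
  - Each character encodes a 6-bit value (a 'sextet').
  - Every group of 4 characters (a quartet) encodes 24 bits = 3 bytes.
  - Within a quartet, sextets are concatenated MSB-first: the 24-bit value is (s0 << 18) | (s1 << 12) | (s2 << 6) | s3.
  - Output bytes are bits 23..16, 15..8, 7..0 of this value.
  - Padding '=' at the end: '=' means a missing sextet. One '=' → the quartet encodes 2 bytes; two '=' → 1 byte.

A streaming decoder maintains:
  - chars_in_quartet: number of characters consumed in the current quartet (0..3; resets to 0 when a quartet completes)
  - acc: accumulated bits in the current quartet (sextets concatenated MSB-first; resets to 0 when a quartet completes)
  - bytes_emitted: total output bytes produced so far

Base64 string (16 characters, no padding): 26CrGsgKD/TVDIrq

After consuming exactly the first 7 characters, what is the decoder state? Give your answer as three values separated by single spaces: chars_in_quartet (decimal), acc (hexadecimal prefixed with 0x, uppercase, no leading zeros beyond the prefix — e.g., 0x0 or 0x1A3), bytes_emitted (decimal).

Answer: 3 0x6B20 3

Derivation:
After char 0 ('2'=54): chars_in_quartet=1 acc=0x36 bytes_emitted=0
After char 1 ('6'=58): chars_in_quartet=2 acc=0xDBA bytes_emitted=0
After char 2 ('C'=2): chars_in_quartet=3 acc=0x36E82 bytes_emitted=0
After char 3 ('r'=43): chars_in_quartet=4 acc=0xDBA0AB -> emit DB A0 AB, reset; bytes_emitted=3
After char 4 ('G'=6): chars_in_quartet=1 acc=0x6 bytes_emitted=3
After char 5 ('s'=44): chars_in_quartet=2 acc=0x1AC bytes_emitted=3
After char 6 ('g'=32): chars_in_quartet=3 acc=0x6B20 bytes_emitted=3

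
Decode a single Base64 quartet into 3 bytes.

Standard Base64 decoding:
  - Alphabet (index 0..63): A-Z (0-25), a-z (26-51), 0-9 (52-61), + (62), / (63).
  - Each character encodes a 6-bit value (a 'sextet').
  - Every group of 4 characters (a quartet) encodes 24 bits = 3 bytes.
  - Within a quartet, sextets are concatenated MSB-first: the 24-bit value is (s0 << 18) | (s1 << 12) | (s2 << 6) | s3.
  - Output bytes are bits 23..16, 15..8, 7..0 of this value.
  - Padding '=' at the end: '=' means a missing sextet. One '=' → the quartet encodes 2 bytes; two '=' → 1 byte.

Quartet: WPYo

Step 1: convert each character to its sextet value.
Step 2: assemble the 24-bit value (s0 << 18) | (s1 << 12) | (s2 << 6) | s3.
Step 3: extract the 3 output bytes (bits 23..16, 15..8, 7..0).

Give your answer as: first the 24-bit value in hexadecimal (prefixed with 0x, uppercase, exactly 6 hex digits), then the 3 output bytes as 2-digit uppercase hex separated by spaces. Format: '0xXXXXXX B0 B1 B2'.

Answer: 0x58F628 58 F6 28

Derivation:
Sextets: W=22, P=15, Y=24, o=40
24-bit: (22<<18) | (15<<12) | (24<<6) | 40
      = 0x580000 | 0x00F000 | 0x000600 | 0x000028
      = 0x58F628
Bytes: (v>>16)&0xFF=58, (v>>8)&0xFF=F6, v&0xFF=28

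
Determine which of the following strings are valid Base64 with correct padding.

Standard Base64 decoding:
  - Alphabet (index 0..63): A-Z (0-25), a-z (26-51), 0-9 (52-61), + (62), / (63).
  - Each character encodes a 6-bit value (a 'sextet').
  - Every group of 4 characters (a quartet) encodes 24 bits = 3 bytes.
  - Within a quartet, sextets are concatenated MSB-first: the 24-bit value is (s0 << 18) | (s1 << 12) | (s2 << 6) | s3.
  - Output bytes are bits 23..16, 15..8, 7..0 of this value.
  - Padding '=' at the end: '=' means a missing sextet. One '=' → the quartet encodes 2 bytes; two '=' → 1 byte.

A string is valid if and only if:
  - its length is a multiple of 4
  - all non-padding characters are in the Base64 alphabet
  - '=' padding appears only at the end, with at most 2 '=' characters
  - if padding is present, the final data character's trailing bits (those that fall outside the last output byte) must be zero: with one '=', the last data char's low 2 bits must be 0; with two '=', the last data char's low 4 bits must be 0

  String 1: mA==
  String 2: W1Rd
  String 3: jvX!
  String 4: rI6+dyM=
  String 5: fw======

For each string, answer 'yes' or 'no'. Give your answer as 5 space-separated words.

String 1: 'mA==' → valid
String 2: 'W1Rd' → valid
String 3: 'jvX!' → invalid (bad char(s): ['!'])
String 4: 'rI6+dyM=' → valid
String 5: 'fw======' → invalid (6 pad chars (max 2))

Answer: yes yes no yes no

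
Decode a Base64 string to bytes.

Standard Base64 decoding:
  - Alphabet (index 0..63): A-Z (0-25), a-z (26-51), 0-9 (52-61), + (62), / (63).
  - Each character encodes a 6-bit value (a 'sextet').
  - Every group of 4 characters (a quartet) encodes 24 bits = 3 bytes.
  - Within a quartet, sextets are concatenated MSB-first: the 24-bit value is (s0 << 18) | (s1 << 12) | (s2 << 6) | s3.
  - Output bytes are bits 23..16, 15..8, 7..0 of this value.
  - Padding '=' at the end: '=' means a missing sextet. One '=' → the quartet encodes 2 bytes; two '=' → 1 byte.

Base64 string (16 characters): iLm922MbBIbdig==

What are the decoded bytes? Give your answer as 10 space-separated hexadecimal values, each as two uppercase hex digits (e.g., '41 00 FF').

Answer: 88 B9 BD DB 63 1B 04 86 DD 8A

Derivation:
After char 0 ('i'=34): chars_in_quartet=1 acc=0x22 bytes_emitted=0
After char 1 ('L'=11): chars_in_quartet=2 acc=0x88B bytes_emitted=0
After char 2 ('m'=38): chars_in_quartet=3 acc=0x222E6 bytes_emitted=0
After char 3 ('9'=61): chars_in_quartet=4 acc=0x88B9BD -> emit 88 B9 BD, reset; bytes_emitted=3
After char 4 ('2'=54): chars_in_quartet=1 acc=0x36 bytes_emitted=3
After char 5 ('2'=54): chars_in_quartet=2 acc=0xDB6 bytes_emitted=3
After char 6 ('M'=12): chars_in_quartet=3 acc=0x36D8C bytes_emitted=3
After char 7 ('b'=27): chars_in_quartet=4 acc=0xDB631B -> emit DB 63 1B, reset; bytes_emitted=6
After char 8 ('B'=1): chars_in_quartet=1 acc=0x1 bytes_emitted=6
After char 9 ('I'=8): chars_in_quartet=2 acc=0x48 bytes_emitted=6
After char 10 ('b'=27): chars_in_quartet=3 acc=0x121B bytes_emitted=6
After char 11 ('d'=29): chars_in_quartet=4 acc=0x486DD -> emit 04 86 DD, reset; bytes_emitted=9
After char 12 ('i'=34): chars_in_quartet=1 acc=0x22 bytes_emitted=9
After char 13 ('g'=32): chars_in_quartet=2 acc=0x8A0 bytes_emitted=9
Padding '==': partial quartet acc=0x8A0 -> emit 8A; bytes_emitted=10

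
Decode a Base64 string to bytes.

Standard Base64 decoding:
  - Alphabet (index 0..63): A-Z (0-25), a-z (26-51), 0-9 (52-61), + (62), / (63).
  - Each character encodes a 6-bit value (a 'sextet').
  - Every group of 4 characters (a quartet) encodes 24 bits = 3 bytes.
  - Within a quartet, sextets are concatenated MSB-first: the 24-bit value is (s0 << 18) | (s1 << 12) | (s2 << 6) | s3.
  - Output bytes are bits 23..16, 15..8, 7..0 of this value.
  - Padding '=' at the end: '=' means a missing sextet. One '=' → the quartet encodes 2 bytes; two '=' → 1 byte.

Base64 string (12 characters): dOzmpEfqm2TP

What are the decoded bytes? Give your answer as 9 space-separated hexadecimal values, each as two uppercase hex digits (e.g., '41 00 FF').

After char 0 ('d'=29): chars_in_quartet=1 acc=0x1D bytes_emitted=0
After char 1 ('O'=14): chars_in_quartet=2 acc=0x74E bytes_emitted=0
After char 2 ('z'=51): chars_in_quartet=3 acc=0x1D3B3 bytes_emitted=0
After char 3 ('m'=38): chars_in_quartet=4 acc=0x74ECE6 -> emit 74 EC E6, reset; bytes_emitted=3
After char 4 ('p'=41): chars_in_quartet=1 acc=0x29 bytes_emitted=3
After char 5 ('E'=4): chars_in_quartet=2 acc=0xA44 bytes_emitted=3
After char 6 ('f'=31): chars_in_quartet=3 acc=0x2911F bytes_emitted=3
After char 7 ('q'=42): chars_in_quartet=4 acc=0xA447EA -> emit A4 47 EA, reset; bytes_emitted=6
After char 8 ('m'=38): chars_in_quartet=1 acc=0x26 bytes_emitted=6
After char 9 ('2'=54): chars_in_quartet=2 acc=0x9B6 bytes_emitted=6
After char 10 ('T'=19): chars_in_quartet=3 acc=0x26D93 bytes_emitted=6
After char 11 ('P'=15): chars_in_quartet=4 acc=0x9B64CF -> emit 9B 64 CF, reset; bytes_emitted=9

Answer: 74 EC E6 A4 47 EA 9B 64 CF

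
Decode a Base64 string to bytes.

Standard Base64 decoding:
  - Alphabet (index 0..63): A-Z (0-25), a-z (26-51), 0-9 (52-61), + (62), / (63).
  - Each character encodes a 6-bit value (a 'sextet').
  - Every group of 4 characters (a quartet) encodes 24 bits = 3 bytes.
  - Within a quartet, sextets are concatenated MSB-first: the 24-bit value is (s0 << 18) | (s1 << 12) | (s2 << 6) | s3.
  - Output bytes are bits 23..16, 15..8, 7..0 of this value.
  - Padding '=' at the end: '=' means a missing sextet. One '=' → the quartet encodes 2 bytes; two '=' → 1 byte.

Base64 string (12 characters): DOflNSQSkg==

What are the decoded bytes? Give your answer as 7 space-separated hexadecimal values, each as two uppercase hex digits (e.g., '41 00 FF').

Answer: 0C E7 E5 35 24 12 92

Derivation:
After char 0 ('D'=3): chars_in_quartet=1 acc=0x3 bytes_emitted=0
After char 1 ('O'=14): chars_in_quartet=2 acc=0xCE bytes_emitted=0
After char 2 ('f'=31): chars_in_quartet=3 acc=0x339F bytes_emitted=0
After char 3 ('l'=37): chars_in_quartet=4 acc=0xCE7E5 -> emit 0C E7 E5, reset; bytes_emitted=3
After char 4 ('N'=13): chars_in_quartet=1 acc=0xD bytes_emitted=3
After char 5 ('S'=18): chars_in_quartet=2 acc=0x352 bytes_emitted=3
After char 6 ('Q'=16): chars_in_quartet=3 acc=0xD490 bytes_emitted=3
After char 7 ('S'=18): chars_in_quartet=4 acc=0x352412 -> emit 35 24 12, reset; bytes_emitted=6
After char 8 ('k'=36): chars_in_quartet=1 acc=0x24 bytes_emitted=6
After char 9 ('g'=32): chars_in_quartet=2 acc=0x920 bytes_emitted=6
Padding '==': partial quartet acc=0x920 -> emit 92; bytes_emitted=7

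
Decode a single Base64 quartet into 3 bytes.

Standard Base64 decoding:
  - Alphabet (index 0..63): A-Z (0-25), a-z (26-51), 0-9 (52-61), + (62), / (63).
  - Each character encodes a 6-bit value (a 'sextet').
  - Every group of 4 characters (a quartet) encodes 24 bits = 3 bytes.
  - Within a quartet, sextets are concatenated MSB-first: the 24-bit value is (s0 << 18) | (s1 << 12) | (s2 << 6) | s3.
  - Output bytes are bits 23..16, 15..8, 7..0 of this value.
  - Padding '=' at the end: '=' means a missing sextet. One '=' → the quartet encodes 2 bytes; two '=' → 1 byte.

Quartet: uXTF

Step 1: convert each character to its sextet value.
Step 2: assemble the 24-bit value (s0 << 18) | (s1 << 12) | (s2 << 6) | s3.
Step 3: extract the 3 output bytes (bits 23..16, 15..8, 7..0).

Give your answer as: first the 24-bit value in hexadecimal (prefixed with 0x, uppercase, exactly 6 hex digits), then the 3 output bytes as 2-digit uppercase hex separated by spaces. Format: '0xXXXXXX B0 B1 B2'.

Answer: 0xB974C5 B9 74 C5

Derivation:
Sextets: u=46, X=23, T=19, F=5
24-bit: (46<<18) | (23<<12) | (19<<6) | 5
      = 0xB80000 | 0x017000 | 0x0004C0 | 0x000005
      = 0xB974C5
Bytes: (v>>16)&0xFF=B9, (v>>8)&0xFF=74, v&0xFF=C5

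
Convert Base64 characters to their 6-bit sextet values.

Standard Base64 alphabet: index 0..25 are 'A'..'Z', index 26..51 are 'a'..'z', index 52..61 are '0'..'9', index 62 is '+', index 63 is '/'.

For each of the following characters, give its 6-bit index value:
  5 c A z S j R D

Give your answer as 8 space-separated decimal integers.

Answer: 57 28 0 51 18 35 17 3

Derivation:
'5': 0..9 range, 52 + ord('5') − ord('0') = 57
'c': a..z range, 26 + ord('c') − ord('a') = 28
'A': A..Z range, ord('A') − ord('A') = 0
'z': a..z range, 26 + ord('z') − ord('a') = 51
'S': A..Z range, ord('S') − ord('A') = 18
'j': a..z range, 26 + ord('j') − ord('a') = 35
'R': A..Z range, ord('R') − ord('A') = 17
'D': A..Z range, ord('D') − ord('A') = 3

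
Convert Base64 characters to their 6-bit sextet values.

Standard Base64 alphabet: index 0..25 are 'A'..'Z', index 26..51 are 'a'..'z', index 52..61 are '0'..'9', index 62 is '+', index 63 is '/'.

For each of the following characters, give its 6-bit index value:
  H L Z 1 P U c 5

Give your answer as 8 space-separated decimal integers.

Answer: 7 11 25 53 15 20 28 57

Derivation:
'H': A..Z range, ord('H') − ord('A') = 7
'L': A..Z range, ord('L') − ord('A') = 11
'Z': A..Z range, ord('Z') − ord('A') = 25
'1': 0..9 range, 52 + ord('1') − ord('0') = 53
'P': A..Z range, ord('P') − ord('A') = 15
'U': A..Z range, ord('U') − ord('A') = 20
'c': a..z range, 26 + ord('c') − ord('a') = 28
'5': 0..9 range, 52 + ord('5') − ord('0') = 57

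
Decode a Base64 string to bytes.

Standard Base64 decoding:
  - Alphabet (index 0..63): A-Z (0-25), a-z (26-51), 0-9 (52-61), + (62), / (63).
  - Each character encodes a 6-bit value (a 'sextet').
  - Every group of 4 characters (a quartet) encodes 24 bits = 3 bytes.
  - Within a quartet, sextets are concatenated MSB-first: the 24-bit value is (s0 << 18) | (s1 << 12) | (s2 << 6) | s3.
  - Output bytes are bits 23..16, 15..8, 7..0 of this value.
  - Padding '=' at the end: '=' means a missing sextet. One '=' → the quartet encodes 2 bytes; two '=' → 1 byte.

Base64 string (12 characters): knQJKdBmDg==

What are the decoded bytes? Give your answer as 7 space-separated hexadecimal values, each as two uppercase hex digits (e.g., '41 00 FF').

Answer: 92 74 09 29 D0 66 0E

Derivation:
After char 0 ('k'=36): chars_in_quartet=1 acc=0x24 bytes_emitted=0
After char 1 ('n'=39): chars_in_quartet=2 acc=0x927 bytes_emitted=0
After char 2 ('Q'=16): chars_in_quartet=3 acc=0x249D0 bytes_emitted=0
After char 3 ('J'=9): chars_in_quartet=4 acc=0x927409 -> emit 92 74 09, reset; bytes_emitted=3
After char 4 ('K'=10): chars_in_quartet=1 acc=0xA bytes_emitted=3
After char 5 ('d'=29): chars_in_quartet=2 acc=0x29D bytes_emitted=3
After char 6 ('B'=1): chars_in_quartet=3 acc=0xA741 bytes_emitted=3
After char 7 ('m'=38): chars_in_quartet=4 acc=0x29D066 -> emit 29 D0 66, reset; bytes_emitted=6
After char 8 ('D'=3): chars_in_quartet=1 acc=0x3 bytes_emitted=6
After char 9 ('g'=32): chars_in_quartet=2 acc=0xE0 bytes_emitted=6
Padding '==': partial quartet acc=0xE0 -> emit 0E; bytes_emitted=7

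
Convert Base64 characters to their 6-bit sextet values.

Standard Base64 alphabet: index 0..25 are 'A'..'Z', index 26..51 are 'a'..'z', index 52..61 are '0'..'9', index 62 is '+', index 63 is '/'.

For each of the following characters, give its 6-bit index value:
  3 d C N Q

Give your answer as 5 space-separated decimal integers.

Answer: 55 29 2 13 16

Derivation:
'3': 0..9 range, 52 + ord('3') − ord('0') = 55
'd': a..z range, 26 + ord('d') − ord('a') = 29
'C': A..Z range, ord('C') − ord('A') = 2
'N': A..Z range, ord('N') − ord('A') = 13
'Q': A..Z range, ord('Q') − ord('A') = 16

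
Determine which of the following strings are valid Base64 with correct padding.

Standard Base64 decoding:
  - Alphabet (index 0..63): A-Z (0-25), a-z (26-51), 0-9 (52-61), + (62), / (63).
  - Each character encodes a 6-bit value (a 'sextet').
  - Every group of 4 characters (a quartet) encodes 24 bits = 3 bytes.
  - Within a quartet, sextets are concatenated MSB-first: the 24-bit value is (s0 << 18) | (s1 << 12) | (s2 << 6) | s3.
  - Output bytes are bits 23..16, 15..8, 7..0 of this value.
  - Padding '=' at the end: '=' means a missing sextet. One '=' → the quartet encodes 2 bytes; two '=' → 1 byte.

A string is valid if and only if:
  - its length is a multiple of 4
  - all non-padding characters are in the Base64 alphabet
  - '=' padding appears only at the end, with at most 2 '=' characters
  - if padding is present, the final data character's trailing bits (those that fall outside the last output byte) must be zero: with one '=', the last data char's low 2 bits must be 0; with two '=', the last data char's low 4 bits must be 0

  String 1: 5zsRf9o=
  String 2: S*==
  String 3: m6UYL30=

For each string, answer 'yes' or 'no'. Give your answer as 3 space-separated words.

String 1: '5zsRf9o=' → valid
String 2: 'S*==' → invalid (bad char(s): ['*'])
String 3: 'm6UYL30=' → valid

Answer: yes no yes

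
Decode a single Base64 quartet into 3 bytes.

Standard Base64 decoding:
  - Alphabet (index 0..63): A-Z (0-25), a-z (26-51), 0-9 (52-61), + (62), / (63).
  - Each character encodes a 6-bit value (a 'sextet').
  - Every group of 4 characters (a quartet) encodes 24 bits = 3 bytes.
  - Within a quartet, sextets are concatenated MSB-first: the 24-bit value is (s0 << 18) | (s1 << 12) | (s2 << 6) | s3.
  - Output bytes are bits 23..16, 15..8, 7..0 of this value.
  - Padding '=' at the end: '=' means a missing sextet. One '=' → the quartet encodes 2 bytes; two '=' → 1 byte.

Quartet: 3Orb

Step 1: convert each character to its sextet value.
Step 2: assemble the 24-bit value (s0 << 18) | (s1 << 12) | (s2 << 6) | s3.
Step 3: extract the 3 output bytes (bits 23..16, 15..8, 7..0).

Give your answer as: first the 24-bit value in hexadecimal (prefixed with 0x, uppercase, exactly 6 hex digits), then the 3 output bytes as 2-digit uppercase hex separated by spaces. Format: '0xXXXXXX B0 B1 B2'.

Answer: 0xDCEADB DC EA DB

Derivation:
Sextets: 3=55, O=14, r=43, b=27
24-bit: (55<<18) | (14<<12) | (43<<6) | 27
      = 0xDC0000 | 0x00E000 | 0x000AC0 | 0x00001B
      = 0xDCEADB
Bytes: (v>>16)&0xFF=DC, (v>>8)&0xFF=EA, v&0xFF=DB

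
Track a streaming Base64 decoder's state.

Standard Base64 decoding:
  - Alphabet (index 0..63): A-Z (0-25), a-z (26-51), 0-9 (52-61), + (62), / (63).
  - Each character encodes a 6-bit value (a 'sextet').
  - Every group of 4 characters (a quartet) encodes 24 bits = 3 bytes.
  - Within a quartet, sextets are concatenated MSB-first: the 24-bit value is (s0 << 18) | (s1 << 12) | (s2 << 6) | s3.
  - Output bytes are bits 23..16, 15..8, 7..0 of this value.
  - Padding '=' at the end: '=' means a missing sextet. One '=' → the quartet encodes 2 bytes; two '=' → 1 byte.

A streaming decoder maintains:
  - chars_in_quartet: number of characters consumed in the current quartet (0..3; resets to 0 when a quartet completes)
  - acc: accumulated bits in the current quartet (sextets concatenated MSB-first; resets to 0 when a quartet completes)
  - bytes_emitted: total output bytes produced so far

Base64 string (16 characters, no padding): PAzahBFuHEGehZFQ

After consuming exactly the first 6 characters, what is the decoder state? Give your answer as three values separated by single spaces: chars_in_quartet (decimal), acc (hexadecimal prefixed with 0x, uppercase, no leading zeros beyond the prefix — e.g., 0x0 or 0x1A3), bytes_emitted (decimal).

Answer: 2 0x841 3

Derivation:
After char 0 ('P'=15): chars_in_quartet=1 acc=0xF bytes_emitted=0
After char 1 ('A'=0): chars_in_quartet=2 acc=0x3C0 bytes_emitted=0
After char 2 ('z'=51): chars_in_quartet=3 acc=0xF033 bytes_emitted=0
After char 3 ('a'=26): chars_in_quartet=4 acc=0x3C0CDA -> emit 3C 0C DA, reset; bytes_emitted=3
After char 4 ('h'=33): chars_in_quartet=1 acc=0x21 bytes_emitted=3
After char 5 ('B'=1): chars_in_quartet=2 acc=0x841 bytes_emitted=3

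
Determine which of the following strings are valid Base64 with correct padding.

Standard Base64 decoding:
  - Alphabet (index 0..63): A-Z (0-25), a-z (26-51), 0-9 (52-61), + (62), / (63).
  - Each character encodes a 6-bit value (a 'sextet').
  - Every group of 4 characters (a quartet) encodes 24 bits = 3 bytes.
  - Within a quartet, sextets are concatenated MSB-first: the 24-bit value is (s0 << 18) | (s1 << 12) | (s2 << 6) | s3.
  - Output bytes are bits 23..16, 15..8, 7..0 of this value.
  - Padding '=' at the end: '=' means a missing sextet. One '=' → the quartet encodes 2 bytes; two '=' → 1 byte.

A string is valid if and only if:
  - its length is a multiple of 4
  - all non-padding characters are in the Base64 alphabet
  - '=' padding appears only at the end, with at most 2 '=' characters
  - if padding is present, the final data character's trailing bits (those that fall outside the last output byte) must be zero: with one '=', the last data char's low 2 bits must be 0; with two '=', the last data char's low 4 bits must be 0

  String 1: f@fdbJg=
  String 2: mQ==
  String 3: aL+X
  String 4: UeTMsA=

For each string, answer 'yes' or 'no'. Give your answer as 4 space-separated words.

Answer: no yes yes no

Derivation:
String 1: 'f@fdbJg=' → invalid (bad char(s): ['@'])
String 2: 'mQ==' → valid
String 3: 'aL+X' → valid
String 4: 'UeTMsA=' → invalid (len=7 not mult of 4)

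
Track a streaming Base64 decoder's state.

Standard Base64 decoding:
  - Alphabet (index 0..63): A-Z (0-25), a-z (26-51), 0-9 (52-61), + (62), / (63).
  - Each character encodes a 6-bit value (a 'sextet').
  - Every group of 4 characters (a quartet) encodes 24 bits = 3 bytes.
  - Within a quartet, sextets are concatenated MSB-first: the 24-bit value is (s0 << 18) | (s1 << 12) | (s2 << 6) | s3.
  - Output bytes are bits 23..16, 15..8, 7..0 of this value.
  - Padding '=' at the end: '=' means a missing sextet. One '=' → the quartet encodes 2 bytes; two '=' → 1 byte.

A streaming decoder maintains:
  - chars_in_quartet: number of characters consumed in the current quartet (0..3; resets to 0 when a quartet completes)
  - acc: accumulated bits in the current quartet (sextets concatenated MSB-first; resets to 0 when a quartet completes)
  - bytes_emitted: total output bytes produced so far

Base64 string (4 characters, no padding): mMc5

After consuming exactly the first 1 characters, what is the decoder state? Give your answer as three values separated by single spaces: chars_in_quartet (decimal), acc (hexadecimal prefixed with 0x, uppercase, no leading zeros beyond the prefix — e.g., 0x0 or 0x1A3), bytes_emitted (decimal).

Answer: 1 0x26 0

Derivation:
After char 0 ('m'=38): chars_in_quartet=1 acc=0x26 bytes_emitted=0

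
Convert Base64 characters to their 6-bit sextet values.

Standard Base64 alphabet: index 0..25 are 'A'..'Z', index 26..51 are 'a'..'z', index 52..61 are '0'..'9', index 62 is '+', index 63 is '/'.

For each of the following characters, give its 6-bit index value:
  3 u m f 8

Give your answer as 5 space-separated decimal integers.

Answer: 55 46 38 31 60

Derivation:
'3': 0..9 range, 52 + ord('3') − ord('0') = 55
'u': a..z range, 26 + ord('u') − ord('a') = 46
'm': a..z range, 26 + ord('m') − ord('a') = 38
'f': a..z range, 26 + ord('f') − ord('a') = 31
'8': 0..9 range, 52 + ord('8') − ord('0') = 60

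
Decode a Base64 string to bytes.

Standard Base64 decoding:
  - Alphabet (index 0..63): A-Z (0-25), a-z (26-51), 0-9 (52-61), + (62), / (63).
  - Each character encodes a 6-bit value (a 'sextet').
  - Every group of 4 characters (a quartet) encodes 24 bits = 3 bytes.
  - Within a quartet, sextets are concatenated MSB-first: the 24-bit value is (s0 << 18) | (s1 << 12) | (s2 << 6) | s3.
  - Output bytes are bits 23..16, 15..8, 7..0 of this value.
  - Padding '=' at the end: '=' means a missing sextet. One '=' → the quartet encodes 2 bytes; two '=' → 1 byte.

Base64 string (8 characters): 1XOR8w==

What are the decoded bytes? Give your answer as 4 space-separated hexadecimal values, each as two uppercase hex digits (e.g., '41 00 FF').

Answer: D5 73 91 F3

Derivation:
After char 0 ('1'=53): chars_in_quartet=1 acc=0x35 bytes_emitted=0
After char 1 ('X'=23): chars_in_quartet=2 acc=0xD57 bytes_emitted=0
After char 2 ('O'=14): chars_in_quartet=3 acc=0x355CE bytes_emitted=0
After char 3 ('R'=17): chars_in_quartet=4 acc=0xD57391 -> emit D5 73 91, reset; bytes_emitted=3
After char 4 ('8'=60): chars_in_quartet=1 acc=0x3C bytes_emitted=3
After char 5 ('w'=48): chars_in_quartet=2 acc=0xF30 bytes_emitted=3
Padding '==': partial quartet acc=0xF30 -> emit F3; bytes_emitted=4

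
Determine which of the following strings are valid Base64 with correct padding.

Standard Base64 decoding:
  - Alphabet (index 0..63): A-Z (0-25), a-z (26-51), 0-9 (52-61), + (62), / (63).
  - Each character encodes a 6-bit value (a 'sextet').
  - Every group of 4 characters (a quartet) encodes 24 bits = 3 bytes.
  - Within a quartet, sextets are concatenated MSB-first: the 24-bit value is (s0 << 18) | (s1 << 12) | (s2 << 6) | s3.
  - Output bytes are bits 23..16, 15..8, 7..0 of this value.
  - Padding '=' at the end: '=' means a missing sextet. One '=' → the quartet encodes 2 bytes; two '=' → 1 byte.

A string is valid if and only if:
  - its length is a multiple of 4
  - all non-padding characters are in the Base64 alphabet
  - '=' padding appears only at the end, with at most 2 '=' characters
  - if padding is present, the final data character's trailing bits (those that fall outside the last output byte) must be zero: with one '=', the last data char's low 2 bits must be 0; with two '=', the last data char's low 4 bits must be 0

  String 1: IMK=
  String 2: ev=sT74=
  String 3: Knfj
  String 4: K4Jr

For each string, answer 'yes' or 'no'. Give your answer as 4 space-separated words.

Answer: no no yes yes

Derivation:
String 1: 'IMK=' → invalid (bad trailing bits)
String 2: 'ev=sT74=' → invalid (bad char(s): ['=']; '=' in middle)
String 3: 'Knfj' → valid
String 4: 'K4Jr' → valid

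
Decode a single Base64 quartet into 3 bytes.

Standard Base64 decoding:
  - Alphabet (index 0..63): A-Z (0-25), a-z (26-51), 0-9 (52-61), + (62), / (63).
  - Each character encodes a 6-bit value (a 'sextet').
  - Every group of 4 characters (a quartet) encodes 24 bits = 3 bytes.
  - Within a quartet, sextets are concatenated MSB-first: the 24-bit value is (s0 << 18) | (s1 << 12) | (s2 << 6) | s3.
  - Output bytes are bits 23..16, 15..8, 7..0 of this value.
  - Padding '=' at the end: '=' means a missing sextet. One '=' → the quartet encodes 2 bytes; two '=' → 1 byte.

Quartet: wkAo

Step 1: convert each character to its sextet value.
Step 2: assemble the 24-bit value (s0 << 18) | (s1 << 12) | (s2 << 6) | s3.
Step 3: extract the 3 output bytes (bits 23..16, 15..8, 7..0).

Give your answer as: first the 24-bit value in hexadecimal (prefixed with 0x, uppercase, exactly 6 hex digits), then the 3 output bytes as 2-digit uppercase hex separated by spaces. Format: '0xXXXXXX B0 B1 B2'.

Sextets: w=48, k=36, A=0, o=40
24-bit: (48<<18) | (36<<12) | (0<<6) | 40
      = 0xC00000 | 0x024000 | 0x000000 | 0x000028
      = 0xC24028
Bytes: (v>>16)&0xFF=C2, (v>>8)&0xFF=40, v&0xFF=28

Answer: 0xC24028 C2 40 28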